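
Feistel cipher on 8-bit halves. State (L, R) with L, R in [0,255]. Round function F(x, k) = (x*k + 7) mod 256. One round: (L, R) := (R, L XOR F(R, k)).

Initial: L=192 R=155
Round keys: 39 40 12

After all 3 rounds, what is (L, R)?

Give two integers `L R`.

Round 1 (k=39): L=155 R=100
Round 2 (k=40): L=100 R=60
Round 3 (k=12): L=60 R=179

Answer: 60 179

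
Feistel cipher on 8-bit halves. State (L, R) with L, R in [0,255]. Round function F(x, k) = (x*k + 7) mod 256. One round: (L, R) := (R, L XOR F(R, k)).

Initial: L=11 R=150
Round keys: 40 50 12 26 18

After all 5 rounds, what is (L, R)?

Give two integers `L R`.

Answer: 36 0

Derivation:
Round 1 (k=40): L=150 R=124
Round 2 (k=50): L=124 R=169
Round 3 (k=12): L=169 R=143
Round 4 (k=26): L=143 R=36
Round 5 (k=18): L=36 R=0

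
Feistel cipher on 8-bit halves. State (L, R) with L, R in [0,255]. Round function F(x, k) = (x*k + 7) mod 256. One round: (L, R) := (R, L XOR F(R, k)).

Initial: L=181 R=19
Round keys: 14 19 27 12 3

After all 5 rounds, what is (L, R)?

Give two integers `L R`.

Round 1 (k=14): L=19 R=164
Round 2 (k=19): L=164 R=32
Round 3 (k=27): L=32 R=195
Round 4 (k=12): L=195 R=11
Round 5 (k=3): L=11 R=235

Answer: 11 235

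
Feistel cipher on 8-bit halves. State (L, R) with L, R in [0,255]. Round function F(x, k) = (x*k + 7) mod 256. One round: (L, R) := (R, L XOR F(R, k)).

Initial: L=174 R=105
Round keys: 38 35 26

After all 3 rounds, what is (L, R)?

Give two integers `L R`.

Answer: 105 130

Derivation:
Round 1 (k=38): L=105 R=51
Round 2 (k=35): L=51 R=105
Round 3 (k=26): L=105 R=130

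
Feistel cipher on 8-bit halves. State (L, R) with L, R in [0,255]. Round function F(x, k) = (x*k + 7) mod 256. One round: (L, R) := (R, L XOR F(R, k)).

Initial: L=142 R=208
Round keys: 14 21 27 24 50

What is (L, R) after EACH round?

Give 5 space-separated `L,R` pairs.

Round 1 (k=14): L=208 R=233
Round 2 (k=21): L=233 R=244
Round 3 (k=27): L=244 R=42
Round 4 (k=24): L=42 R=3
Round 5 (k=50): L=3 R=183

Answer: 208,233 233,244 244,42 42,3 3,183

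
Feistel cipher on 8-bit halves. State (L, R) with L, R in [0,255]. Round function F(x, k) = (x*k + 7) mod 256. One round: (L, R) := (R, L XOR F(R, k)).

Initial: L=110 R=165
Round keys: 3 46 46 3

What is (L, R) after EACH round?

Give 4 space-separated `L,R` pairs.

Round 1 (k=3): L=165 R=152
Round 2 (k=46): L=152 R=242
Round 3 (k=46): L=242 R=27
Round 4 (k=3): L=27 R=170

Answer: 165,152 152,242 242,27 27,170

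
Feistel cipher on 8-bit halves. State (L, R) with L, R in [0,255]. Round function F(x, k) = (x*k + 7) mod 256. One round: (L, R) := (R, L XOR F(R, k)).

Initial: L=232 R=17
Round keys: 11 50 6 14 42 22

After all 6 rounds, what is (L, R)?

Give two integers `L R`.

Round 1 (k=11): L=17 R=42
Round 2 (k=50): L=42 R=42
Round 3 (k=6): L=42 R=41
Round 4 (k=14): L=41 R=111
Round 5 (k=42): L=111 R=20
Round 6 (k=22): L=20 R=208

Answer: 20 208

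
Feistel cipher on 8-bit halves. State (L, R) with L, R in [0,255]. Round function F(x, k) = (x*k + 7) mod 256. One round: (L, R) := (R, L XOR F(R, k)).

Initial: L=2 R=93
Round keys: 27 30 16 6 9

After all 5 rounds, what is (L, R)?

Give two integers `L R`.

Round 1 (k=27): L=93 R=212
Round 2 (k=30): L=212 R=130
Round 3 (k=16): L=130 R=243
Round 4 (k=6): L=243 R=59
Round 5 (k=9): L=59 R=233

Answer: 59 233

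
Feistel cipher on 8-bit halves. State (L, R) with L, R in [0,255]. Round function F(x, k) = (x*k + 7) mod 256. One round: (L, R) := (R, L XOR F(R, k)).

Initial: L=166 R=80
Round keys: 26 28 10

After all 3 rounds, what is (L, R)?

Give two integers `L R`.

Answer: 115 4

Derivation:
Round 1 (k=26): L=80 R=129
Round 2 (k=28): L=129 R=115
Round 3 (k=10): L=115 R=4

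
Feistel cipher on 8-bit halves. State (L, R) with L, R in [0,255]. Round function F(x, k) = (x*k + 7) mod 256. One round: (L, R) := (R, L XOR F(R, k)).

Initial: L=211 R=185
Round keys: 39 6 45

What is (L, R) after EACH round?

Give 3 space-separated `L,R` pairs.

Round 1 (k=39): L=185 R=229
Round 2 (k=6): L=229 R=220
Round 3 (k=45): L=220 R=86

Answer: 185,229 229,220 220,86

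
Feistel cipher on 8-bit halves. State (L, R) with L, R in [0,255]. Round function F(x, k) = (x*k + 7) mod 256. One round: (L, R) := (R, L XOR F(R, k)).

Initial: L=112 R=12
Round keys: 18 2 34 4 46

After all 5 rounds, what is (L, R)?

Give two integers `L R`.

Answer: 54 237

Derivation:
Round 1 (k=18): L=12 R=175
Round 2 (k=2): L=175 R=105
Round 3 (k=34): L=105 R=86
Round 4 (k=4): L=86 R=54
Round 5 (k=46): L=54 R=237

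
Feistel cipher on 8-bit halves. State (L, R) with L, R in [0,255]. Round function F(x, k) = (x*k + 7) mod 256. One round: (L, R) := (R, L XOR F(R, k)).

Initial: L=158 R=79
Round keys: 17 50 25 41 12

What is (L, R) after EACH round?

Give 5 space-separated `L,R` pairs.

Answer: 79,216 216,120 120,103 103,254 254,136

Derivation:
Round 1 (k=17): L=79 R=216
Round 2 (k=50): L=216 R=120
Round 3 (k=25): L=120 R=103
Round 4 (k=41): L=103 R=254
Round 5 (k=12): L=254 R=136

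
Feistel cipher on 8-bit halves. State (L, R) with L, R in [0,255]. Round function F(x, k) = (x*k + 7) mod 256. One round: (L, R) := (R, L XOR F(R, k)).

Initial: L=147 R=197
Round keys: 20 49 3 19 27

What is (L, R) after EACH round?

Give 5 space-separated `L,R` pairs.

Answer: 197,248 248,186 186,205 205,132 132,62

Derivation:
Round 1 (k=20): L=197 R=248
Round 2 (k=49): L=248 R=186
Round 3 (k=3): L=186 R=205
Round 4 (k=19): L=205 R=132
Round 5 (k=27): L=132 R=62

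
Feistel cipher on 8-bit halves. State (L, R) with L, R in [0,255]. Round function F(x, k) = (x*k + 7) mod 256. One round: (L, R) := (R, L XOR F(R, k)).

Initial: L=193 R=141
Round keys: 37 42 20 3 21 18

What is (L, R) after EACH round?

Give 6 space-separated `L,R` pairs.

Answer: 141,169 169,76 76,94 94,109 109,166 166,222

Derivation:
Round 1 (k=37): L=141 R=169
Round 2 (k=42): L=169 R=76
Round 3 (k=20): L=76 R=94
Round 4 (k=3): L=94 R=109
Round 5 (k=21): L=109 R=166
Round 6 (k=18): L=166 R=222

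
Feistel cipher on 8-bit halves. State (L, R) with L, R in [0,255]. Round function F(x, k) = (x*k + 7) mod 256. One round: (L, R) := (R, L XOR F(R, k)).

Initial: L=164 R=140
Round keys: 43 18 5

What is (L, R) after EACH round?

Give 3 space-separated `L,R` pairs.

Answer: 140,47 47,217 217,107

Derivation:
Round 1 (k=43): L=140 R=47
Round 2 (k=18): L=47 R=217
Round 3 (k=5): L=217 R=107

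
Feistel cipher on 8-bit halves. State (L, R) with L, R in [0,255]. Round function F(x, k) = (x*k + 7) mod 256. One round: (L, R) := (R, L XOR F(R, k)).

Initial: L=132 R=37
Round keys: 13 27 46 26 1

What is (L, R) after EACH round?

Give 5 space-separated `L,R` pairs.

Round 1 (k=13): L=37 R=108
Round 2 (k=27): L=108 R=78
Round 3 (k=46): L=78 R=103
Round 4 (k=26): L=103 R=51
Round 5 (k=1): L=51 R=93

Answer: 37,108 108,78 78,103 103,51 51,93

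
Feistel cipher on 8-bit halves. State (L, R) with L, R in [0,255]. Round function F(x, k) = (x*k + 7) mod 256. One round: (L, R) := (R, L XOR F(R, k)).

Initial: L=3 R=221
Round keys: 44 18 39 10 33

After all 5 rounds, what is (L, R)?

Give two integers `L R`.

Round 1 (k=44): L=221 R=0
Round 2 (k=18): L=0 R=218
Round 3 (k=39): L=218 R=61
Round 4 (k=10): L=61 R=179
Round 5 (k=33): L=179 R=39

Answer: 179 39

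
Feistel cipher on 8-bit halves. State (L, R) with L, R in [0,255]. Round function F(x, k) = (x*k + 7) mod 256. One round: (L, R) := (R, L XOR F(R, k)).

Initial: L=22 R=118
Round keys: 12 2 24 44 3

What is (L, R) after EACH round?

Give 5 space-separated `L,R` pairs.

Round 1 (k=12): L=118 R=153
Round 2 (k=2): L=153 R=79
Round 3 (k=24): L=79 R=246
Round 4 (k=44): L=246 R=0
Round 5 (k=3): L=0 R=241

Answer: 118,153 153,79 79,246 246,0 0,241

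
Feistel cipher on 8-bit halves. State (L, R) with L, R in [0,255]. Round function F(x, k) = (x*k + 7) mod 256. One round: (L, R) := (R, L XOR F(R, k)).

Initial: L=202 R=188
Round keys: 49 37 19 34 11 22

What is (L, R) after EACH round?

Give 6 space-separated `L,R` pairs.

Answer: 188,201 201,168 168,182 182,155 155,6 6,16

Derivation:
Round 1 (k=49): L=188 R=201
Round 2 (k=37): L=201 R=168
Round 3 (k=19): L=168 R=182
Round 4 (k=34): L=182 R=155
Round 5 (k=11): L=155 R=6
Round 6 (k=22): L=6 R=16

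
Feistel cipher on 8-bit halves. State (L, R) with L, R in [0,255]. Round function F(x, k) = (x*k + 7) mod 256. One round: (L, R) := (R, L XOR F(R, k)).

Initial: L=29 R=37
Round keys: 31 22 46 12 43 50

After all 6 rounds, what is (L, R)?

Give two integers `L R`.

Round 1 (k=31): L=37 R=159
Round 2 (k=22): L=159 R=148
Round 3 (k=46): L=148 R=0
Round 4 (k=12): L=0 R=147
Round 5 (k=43): L=147 R=184
Round 6 (k=50): L=184 R=100

Answer: 184 100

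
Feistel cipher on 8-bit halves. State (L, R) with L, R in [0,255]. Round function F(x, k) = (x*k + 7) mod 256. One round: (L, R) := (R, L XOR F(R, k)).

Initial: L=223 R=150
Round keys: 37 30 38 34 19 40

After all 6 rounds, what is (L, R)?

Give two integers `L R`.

Round 1 (k=37): L=150 R=106
Round 2 (k=30): L=106 R=229
Round 3 (k=38): L=229 R=111
Round 4 (k=34): L=111 R=32
Round 5 (k=19): L=32 R=8
Round 6 (k=40): L=8 R=103

Answer: 8 103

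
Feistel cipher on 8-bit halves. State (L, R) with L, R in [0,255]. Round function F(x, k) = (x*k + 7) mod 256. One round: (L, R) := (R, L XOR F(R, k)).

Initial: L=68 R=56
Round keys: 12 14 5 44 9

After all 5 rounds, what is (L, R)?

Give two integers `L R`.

Answer: 178 222

Derivation:
Round 1 (k=12): L=56 R=227
Round 2 (k=14): L=227 R=73
Round 3 (k=5): L=73 R=151
Round 4 (k=44): L=151 R=178
Round 5 (k=9): L=178 R=222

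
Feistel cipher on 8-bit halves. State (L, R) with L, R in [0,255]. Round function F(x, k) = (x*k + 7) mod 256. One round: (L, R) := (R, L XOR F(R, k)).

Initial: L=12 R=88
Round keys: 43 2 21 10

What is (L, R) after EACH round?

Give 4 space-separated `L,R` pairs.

Round 1 (k=43): L=88 R=195
Round 2 (k=2): L=195 R=213
Round 3 (k=21): L=213 R=67
Round 4 (k=10): L=67 R=112

Answer: 88,195 195,213 213,67 67,112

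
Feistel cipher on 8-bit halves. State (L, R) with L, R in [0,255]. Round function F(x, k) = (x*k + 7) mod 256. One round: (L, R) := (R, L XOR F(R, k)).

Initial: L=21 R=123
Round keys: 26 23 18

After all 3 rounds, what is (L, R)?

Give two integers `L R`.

Round 1 (k=26): L=123 R=144
Round 2 (k=23): L=144 R=140
Round 3 (k=18): L=140 R=79

Answer: 140 79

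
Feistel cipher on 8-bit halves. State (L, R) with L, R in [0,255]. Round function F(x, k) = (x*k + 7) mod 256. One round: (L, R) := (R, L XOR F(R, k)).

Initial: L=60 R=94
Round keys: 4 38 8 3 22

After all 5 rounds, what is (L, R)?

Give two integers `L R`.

Answer: 220 147

Derivation:
Round 1 (k=4): L=94 R=67
Round 2 (k=38): L=67 R=167
Round 3 (k=8): L=167 R=124
Round 4 (k=3): L=124 R=220
Round 5 (k=22): L=220 R=147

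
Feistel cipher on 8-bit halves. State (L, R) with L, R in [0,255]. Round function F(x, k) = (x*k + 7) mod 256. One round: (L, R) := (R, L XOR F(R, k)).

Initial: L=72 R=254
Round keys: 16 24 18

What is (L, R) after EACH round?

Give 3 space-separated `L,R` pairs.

Round 1 (k=16): L=254 R=175
Round 2 (k=24): L=175 R=145
Round 3 (k=18): L=145 R=150

Answer: 254,175 175,145 145,150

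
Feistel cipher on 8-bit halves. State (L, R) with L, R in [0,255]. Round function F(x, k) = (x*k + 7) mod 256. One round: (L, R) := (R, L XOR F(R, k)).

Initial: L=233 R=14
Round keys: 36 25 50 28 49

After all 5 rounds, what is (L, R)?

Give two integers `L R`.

Answer: 24 84

Derivation:
Round 1 (k=36): L=14 R=22
Round 2 (k=25): L=22 R=35
Round 3 (k=50): L=35 R=203
Round 4 (k=28): L=203 R=24
Round 5 (k=49): L=24 R=84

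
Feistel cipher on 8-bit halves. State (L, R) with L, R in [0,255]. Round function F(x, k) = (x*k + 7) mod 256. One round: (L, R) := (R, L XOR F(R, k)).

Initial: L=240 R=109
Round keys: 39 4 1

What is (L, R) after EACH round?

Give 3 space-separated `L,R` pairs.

Answer: 109,82 82,34 34,123

Derivation:
Round 1 (k=39): L=109 R=82
Round 2 (k=4): L=82 R=34
Round 3 (k=1): L=34 R=123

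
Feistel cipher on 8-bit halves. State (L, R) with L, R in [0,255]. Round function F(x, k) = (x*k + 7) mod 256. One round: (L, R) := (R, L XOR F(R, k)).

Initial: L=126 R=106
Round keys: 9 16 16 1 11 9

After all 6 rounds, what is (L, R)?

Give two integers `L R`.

Answer: 5 198

Derivation:
Round 1 (k=9): L=106 R=191
Round 2 (k=16): L=191 R=157
Round 3 (k=16): L=157 R=104
Round 4 (k=1): L=104 R=242
Round 5 (k=11): L=242 R=5
Round 6 (k=9): L=5 R=198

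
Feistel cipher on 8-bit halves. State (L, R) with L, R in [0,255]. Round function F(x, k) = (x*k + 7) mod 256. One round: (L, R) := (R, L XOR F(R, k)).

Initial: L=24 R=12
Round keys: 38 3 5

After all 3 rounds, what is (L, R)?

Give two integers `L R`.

Round 1 (k=38): L=12 R=215
Round 2 (k=3): L=215 R=128
Round 3 (k=5): L=128 R=80

Answer: 128 80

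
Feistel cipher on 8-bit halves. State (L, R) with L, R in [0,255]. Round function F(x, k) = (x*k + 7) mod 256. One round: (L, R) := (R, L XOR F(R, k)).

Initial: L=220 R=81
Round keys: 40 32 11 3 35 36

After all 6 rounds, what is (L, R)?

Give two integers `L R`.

Round 1 (k=40): L=81 R=115
Round 2 (k=32): L=115 R=54
Round 3 (k=11): L=54 R=42
Round 4 (k=3): L=42 R=179
Round 5 (k=35): L=179 R=170
Round 6 (k=36): L=170 R=92

Answer: 170 92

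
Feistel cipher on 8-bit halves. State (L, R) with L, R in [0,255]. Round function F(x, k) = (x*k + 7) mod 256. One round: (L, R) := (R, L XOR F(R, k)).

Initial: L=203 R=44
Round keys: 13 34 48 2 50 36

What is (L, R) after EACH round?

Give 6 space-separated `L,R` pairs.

Round 1 (k=13): L=44 R=136
Round 2 (k=34): L=136 R=59
Round 3 (k=48): L=59 R=159
Round 4 (k=2): L=159 R=126
Round 5 (k=50): L=126 R=60
Round 6 (k=36): L=60 R=9

Answer: 44,136 136,59 59,159 159,126 126,60 60,9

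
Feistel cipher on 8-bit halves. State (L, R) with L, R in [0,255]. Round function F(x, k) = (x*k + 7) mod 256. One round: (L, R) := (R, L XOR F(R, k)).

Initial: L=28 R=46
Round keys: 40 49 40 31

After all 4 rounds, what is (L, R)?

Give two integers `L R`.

Round 1 (k=40): L=46 R=43
Round 2 (k=49): L=43 R=108
Round 3 (k=40): L=108 R=204
Round 4 (k=31): L=204 R=215

Answer: 204 215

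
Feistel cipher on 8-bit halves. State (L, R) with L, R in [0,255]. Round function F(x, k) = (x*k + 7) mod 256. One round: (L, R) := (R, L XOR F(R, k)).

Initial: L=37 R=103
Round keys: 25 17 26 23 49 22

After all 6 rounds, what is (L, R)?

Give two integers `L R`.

Answer: 237 229

Derivation:
Round 1 (k=25): L=103 R=51
Round 2 (k=17): L=51 R=13
Round 3 (k=26): L=13 R=106
Round 4 (k=23): L=106 R=128
Round 5 (k=49): L=128 R=237
Round 6 (k=22): L=237 R=229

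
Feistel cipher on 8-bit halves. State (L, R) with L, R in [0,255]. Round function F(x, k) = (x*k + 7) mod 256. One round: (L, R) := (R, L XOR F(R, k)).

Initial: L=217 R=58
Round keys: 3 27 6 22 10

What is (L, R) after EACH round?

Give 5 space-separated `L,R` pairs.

Answer: 58,108 108,81 81,129 129,76 76,126

Derivation:
Round 1 (k=3): L=58 R=108
Round 2 (k=27): L=108 R=81
Round 3 (k=6): L=81 R=129
Round 4 (k=22): L=129 R=76
Round 5 (k=10): L=76 R=126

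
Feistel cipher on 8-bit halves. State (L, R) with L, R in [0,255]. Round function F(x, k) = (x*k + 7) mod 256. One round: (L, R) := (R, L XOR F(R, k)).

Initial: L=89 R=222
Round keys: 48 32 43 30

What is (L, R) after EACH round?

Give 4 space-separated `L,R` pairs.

Round 1 (k=48): L=222 R=254
Round 2 (k=32): L=254 R=25
Round 3 (k=43): L=25 R=196
Round 4 (k=30): L=196 R=230

Answer: 222,254 254,25 25,196 196,230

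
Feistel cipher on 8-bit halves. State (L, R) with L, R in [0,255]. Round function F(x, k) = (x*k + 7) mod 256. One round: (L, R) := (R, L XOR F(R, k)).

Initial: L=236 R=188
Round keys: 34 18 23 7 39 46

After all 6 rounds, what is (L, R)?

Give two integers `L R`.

Round 1 (k=34): L=188 R=19
Round 2 (k=18): L=19 R=225
Round 3 (k=23): L=225 R=45
Round 4 (k=7): L=45 R=163
Round 5 (k=39): L=163 R=241
Round 6 (k=46): L=241 R=246

Answer: 241 246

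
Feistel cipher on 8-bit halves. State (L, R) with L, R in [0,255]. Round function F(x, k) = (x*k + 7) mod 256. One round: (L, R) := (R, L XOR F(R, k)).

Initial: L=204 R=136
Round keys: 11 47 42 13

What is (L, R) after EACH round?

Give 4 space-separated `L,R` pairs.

Round 1 (k=11): L=136 R=19
Round 2 (k=47): L=19 R=12
Round 3 (k=42): L=12 R=236
Round 4 (k=13): L=236 R=15

Answer: 136,19 19,12 12,236 236,15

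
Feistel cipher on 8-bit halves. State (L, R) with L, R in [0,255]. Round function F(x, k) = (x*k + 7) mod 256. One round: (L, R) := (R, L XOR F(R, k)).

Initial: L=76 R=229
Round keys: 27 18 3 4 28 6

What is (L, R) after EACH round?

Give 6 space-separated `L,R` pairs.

Answer: 229,98 98,14 14,83 83,93 93,96 96,26

Derivation:
Round 1 (k=27): L=229 R=98
Round 2 (k=18): L=98 R=14
Round 3 (k=3): L=14 R=83
Round 4 (k=4): L=83 R=93
Round 5 (k=28): L=93 R=96
Round 6 (k=6): L=96 R=26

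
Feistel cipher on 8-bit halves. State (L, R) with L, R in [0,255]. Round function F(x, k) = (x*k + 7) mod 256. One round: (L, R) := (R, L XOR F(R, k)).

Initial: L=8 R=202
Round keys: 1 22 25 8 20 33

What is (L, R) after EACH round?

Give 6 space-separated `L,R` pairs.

Answer: 202,217 217,103 103,207 207,24 24,40 40,55

Derivation:
Round 1 (k=1): L=202 R=217
Round 2 (k=22): L=217 R=103
Round 3 (k=25): L=103 R=207
Round 4 (k=8): L=207 R=24
Round 5 (k=20): L=24 R=40
Round 6 (k=33): L=40 R=55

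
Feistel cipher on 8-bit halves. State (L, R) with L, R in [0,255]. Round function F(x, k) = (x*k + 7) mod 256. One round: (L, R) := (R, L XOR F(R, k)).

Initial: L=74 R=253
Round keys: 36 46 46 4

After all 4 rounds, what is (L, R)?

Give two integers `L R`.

Round 1 (k=36): L=253 R=209
Round 2 (k=46): L=209 R=104
Round 3 (k=46): L=104 R=102
Round 4 (k=4): L=102 R=247

Answer: 102 247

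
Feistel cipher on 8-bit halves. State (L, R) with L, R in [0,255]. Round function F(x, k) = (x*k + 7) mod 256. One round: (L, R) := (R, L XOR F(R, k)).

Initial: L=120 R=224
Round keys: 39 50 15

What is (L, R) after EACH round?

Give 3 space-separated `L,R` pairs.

Answer: 224,95 95,117 117,189

Derivation:
Round 1 (k=39): L=224 R=95
Round 2 (k=50): L=95 R=117
Round 3 (k=15): L=117 R=189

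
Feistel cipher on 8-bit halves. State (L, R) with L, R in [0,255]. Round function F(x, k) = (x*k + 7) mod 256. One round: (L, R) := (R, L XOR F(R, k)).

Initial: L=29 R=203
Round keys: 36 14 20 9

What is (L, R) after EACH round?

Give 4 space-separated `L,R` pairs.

Answer: 203,142 142,0 0,137 137,216

Derivation:
Round 1 (k=36): L=203 R=142
Round 2 (k=14): L=142 R=0
Round 3 (k=20): L=0 R=137
Round 4 (k=9): L=137 R=216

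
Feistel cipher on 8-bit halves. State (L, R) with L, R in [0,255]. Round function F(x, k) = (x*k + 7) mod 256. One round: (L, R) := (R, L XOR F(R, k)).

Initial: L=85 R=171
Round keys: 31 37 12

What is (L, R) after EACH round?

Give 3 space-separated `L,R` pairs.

Answer: 171,233 233,31 31,146

Derivation:
Round 1 (k=31): L=171 R=233
Round 2 (k=37): L=233 R=31
Round 3 (k=12): L=31 R=146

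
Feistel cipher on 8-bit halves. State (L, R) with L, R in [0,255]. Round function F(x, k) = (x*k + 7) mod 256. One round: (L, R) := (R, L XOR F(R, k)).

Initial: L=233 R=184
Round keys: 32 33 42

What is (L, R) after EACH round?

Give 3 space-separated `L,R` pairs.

Round 1 (k=32): L=184 R=238
Round 2 (k=33): L=238 R=13
Round 3 (k=42): L=13 R=199

Answer: 184,238 238,13 13,199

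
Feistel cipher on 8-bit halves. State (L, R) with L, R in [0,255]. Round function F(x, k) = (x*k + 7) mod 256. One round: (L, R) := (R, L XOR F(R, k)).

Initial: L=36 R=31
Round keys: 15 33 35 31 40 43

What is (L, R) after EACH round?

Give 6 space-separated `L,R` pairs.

Answer: 31,252 252,156 156,167 167,220 220,192 192,155

Derivation:
Round 1 (k=15): L=31 R=252
Round 2 (k=33): L=252 R=156
Round 3 (k=35): L=156 R=167
Round 4 (k=31): L=167 R=220
Round 5 (k=40): L=220 R=192
Round 6 (k=43): L=192 R=155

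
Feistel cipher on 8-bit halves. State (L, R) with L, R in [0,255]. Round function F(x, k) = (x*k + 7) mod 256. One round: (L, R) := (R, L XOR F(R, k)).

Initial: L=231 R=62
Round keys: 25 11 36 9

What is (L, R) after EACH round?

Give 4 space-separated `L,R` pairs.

Round 1 (k=25): L=62 R=242
Round 2 (k=11): L=242 R=83
Round 3 (k=36): L=83 R=65
Round 4 (k=9): L=65 R=3

Answer: 62,242 242,83 83,65 65,3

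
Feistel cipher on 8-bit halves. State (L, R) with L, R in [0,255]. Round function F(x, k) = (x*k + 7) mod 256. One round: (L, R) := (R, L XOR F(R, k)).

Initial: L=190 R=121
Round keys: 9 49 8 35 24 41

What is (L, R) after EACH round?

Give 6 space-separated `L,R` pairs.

Answer: 121,246 246,100 100,209 209,254 254,6 6,3

Derivation:
Round 1 (k=9): L=121 R=246
Round 2 (k=49): L=246 R=100
Round 3 (k=8): L=100 R=209
Round 4 (k=35): L=209 R=254
Round 5 (k=24): L=254 R=6
Round 6 (k=41): L=6 R=3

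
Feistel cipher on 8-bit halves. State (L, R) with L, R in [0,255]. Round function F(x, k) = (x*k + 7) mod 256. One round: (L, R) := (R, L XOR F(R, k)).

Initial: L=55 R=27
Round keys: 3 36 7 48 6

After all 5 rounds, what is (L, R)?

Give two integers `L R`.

Round 1 (k=3): L=27 R=111
Round 2 (k=36): L=111 R=184
Round 3 (k=7): L=184 R=96
Round 4 (k=48): L=96 R=191
Round 5 (k=6): L=191 R=225

Answer: 191 225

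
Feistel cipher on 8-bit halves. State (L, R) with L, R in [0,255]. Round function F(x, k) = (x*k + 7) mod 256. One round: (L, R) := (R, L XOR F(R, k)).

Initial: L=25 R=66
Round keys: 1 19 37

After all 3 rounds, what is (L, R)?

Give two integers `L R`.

Answer: 181 96

Derivation:
Round 1 (k=1): L=66 R=80
Round 2 (k=19): L=80 R=181
Round 3 (k=37): L=181 R=96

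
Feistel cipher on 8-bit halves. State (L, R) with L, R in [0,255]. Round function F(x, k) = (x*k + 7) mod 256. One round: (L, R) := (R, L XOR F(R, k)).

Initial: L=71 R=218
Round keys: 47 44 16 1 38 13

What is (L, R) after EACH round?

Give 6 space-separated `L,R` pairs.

Round 1 (k=47): L=218 R=74
Round 2 (k=44): L=74 R=101
Round 3 (k=16): L=101 R=29
Round 4 (k=1): L=29 R=65
Round 5 (k=38): L=65 R=176
Round 6 (k=13): L=176 R=182

Answer: 218,74 74,101 101,29 29,65 65,176 176,182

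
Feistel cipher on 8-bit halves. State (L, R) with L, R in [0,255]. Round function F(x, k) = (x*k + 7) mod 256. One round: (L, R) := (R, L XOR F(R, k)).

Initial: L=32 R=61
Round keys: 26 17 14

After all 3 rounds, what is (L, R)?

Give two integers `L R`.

Round 1 (k=26): L=61 R=25
Round 2 (k=17): L=25 R=141
Round 3 (k=14): L=141 R=164

Answer: 141 164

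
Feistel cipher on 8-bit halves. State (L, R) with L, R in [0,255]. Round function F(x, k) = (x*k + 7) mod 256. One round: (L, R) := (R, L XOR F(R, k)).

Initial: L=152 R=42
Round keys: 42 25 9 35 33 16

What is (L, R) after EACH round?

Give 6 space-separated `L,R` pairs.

Answer: 42,115 115,104 104,220 220,115 115,6 6,20

Derivation:
Round 1 (k=42): L=42 R=115
Round 2 (k=25): L=115 R=104
Round 3 (k=9): L=104 R=220
Round 4 (k=35): L=220 R=115
Round 5 (k=33): L=115 R=6
Round 6 (k=16): L=6 R=20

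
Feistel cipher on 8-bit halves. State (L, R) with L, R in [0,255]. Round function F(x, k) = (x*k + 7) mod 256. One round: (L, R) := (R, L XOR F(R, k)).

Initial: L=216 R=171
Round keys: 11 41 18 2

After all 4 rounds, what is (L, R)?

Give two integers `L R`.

Round 1 (k=11): L=171 R=184
Round 2 (k=41): L=184 R=212
Round 3 (k=18): L=212 R=87
Round 4 (k=2): L=87 R=97

Answer: 87 97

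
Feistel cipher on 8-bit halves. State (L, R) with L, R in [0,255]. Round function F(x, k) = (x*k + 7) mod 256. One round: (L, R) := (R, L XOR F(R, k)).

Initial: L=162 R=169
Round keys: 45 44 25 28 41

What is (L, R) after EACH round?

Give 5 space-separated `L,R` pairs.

Answer: 169,30 30,134 134,3 3,221 221,111

Derivation:
Round 1 (k=45): L=169 R=30
Round 2 (k=44): L=30 R=134
Round 3 (k=25): L=134 R=3
Round 4 (k=28): L=3 R=221
Round 5 (k=41): L=221 R=111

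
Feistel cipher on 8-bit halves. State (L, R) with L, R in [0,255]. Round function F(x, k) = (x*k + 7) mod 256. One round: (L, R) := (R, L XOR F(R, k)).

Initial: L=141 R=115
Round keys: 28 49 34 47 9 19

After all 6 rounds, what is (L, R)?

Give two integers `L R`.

Round 1 (k=28): L=115 R=22
Round 2 (k=49): L=22 R=78
Round 3 (k=34): L=78 R=117
Round 4 (k=47): L=117 R=204
Round 5 (k=9): L=204 R=70
Round 6 (k=19): L=70 R=245

Answer: 70 245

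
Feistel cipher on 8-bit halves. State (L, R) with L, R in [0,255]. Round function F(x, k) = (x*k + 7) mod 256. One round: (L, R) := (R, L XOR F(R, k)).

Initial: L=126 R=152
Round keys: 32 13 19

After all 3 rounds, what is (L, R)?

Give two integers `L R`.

Answer: 180 26

Derivation:
Round 1 (k=32): L=152 R=121
Round 2 (k=13): L=121 R=180
Round 3 (k=19): L=180 R=26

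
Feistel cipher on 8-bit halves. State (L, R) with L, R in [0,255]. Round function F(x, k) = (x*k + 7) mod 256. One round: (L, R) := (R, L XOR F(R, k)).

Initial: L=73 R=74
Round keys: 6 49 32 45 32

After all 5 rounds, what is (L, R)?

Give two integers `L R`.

Answer: 139 138

Derivation:
Round 1 (k=6): L=74 R=138
Round 2 (k=49): L=138 R=59
Round 3 (k=32): L=59 R=237
Round 4 (k=45): L=237 R=139
Round 5 (k=32): L=139 R=138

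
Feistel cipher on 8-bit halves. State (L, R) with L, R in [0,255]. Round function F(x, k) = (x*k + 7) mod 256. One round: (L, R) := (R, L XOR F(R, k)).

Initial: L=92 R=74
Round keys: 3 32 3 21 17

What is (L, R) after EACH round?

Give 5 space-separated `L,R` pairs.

Round 1 (k=3): L=74 R=185
Round 2 (k=32): L=185 R=109
Round 3 (k=3): L=109 R=247
Round 4 (k=21): L=247 R=39
Round 5 (k=17): L=39 R=105

Answer: 74,185 185,109 109,247 247,39 39,105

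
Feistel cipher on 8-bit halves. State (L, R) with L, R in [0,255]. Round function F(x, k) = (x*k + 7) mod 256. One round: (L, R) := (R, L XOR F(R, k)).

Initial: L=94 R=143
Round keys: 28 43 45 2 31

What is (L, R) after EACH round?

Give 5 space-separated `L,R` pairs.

Round 1 (k=28): L=143 R=245
Round 2 (k=43): L=245 R=161
Round 3 (k=45): L=161 R=161
Round 4 (k=2): L=161 R=232
Round 5 (k=31): L=232 R=190

Answer: 143,245 245,161 161,161 161,232 232,190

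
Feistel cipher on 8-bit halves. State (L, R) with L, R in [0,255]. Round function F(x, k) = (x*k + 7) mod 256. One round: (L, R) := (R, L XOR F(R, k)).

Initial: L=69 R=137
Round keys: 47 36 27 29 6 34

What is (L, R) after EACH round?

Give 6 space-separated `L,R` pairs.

Round 1 (k=47): L=137 R=107
Round 2 (k=36): L=107 R=154
Round 3 (k=27): L=154 R=46
Round 4 (k=29): L=46 R=167
Round 5 (k=6): L=167 R=223
Round 6 (k=34): L=223 R=2

Answer: 137,107 107,154 154,46 46,167 167,223 223,2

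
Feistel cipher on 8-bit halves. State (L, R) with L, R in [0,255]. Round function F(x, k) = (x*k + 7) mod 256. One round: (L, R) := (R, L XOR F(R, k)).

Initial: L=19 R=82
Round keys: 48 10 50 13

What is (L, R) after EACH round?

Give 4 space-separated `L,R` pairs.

Answer: 82,116 116,221 221,69 69,85

Derivation:
Round 1 (k=48): L=82 R=116
Round 2 (k=10): L=116 R=221
Round 3 (k=50): L=221 R=69
Round 4 (k=13): L=69 R=85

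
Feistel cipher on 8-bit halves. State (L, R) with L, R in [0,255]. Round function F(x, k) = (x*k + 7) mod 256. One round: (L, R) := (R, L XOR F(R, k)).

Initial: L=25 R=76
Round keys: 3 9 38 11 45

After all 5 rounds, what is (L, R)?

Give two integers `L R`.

Answer: 33 99

Derivation:
Round 1 (k=3): L=76 R=242
Round 2 (k=9): L=242 R=197
Round 3 (k=38): L=197 R=183
Round 4 (k=11): L=183 R=33
Round 5 (k=45): L=33 R=99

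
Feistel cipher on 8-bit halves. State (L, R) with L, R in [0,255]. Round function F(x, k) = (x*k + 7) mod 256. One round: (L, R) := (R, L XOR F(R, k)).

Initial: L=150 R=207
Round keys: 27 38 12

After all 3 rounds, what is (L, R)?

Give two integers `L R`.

Answer: 204 221

Derivation:
Round 1 (k=27): L=207 R=74
Round 2 (k=38): L=74 R=204
Round 3 (k=12): L=204 R=221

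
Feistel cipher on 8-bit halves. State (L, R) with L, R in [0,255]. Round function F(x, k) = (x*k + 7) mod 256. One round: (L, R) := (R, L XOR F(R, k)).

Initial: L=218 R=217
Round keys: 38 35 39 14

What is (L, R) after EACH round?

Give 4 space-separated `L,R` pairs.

Round 1 (k=38): L=217 R=231
Round 2 (k=35): L=231 R=69
Round 3 (k=39): L=69 R=109
Round 4 (k=14): L=109 R=184

Answer: 217,231 231,69 69,109 109,184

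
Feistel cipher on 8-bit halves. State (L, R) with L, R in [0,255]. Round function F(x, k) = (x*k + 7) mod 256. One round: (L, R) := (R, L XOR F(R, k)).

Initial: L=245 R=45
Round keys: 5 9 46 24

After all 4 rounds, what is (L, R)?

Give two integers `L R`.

Answer: 232 230

Derivation:
Round 1 (k=5): L=45 R=29
Round 2 (k=9): L=29 R=33
Round 3 (k=46): L=33 R=232
Round 4 (k=24): L=232 R=230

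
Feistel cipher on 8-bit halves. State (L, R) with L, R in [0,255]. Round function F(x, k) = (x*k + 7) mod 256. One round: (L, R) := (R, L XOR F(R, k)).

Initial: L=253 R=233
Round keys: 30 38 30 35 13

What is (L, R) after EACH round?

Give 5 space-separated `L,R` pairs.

Round 1 (k=30): L=233 R=168
Round 2 (k=38): L=168 R=30
Round 3 (k=30): L=30 R=35
Round 4 (k=35): L=35 R=206
Round 5 (k=13): L=206 R=94

Answer: 233,168 168,30 30,35 35,206 206,94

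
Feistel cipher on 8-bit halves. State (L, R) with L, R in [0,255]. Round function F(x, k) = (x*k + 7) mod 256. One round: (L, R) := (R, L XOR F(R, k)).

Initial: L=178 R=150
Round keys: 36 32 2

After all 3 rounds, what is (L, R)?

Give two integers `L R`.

Answer: 49 196

Derivation:
Round 1 (k=36): L=150 R=173
Round 2 (k=32): L=173 R=49
Round 3 (k=2): L=49 R=196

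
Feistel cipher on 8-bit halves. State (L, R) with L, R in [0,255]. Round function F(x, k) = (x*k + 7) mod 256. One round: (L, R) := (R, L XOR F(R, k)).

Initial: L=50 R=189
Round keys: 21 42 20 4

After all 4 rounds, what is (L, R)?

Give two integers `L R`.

Round 1 (k=21): L=189 R=186
Round 2 (k=42): L=186 R=54
Round 3 (k=20): L=54 R=133
Round 4 (k=4): L=133 R=45

Answer: 133 45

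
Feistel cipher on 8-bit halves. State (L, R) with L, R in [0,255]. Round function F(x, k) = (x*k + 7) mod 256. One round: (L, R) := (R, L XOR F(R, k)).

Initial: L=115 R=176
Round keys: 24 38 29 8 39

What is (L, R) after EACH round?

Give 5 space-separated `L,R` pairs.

Answer: 176,244 244,143 143,206 206,248 248,1

Derivation:
Round 1 (k=24): L=176 R=244
Round 2 (k=38): L=244 R=143
Round 3 (k=29): L=143 R=206
Round 4 (k=8): L=206 R=248
Round 5 (k=39): L=248 R=1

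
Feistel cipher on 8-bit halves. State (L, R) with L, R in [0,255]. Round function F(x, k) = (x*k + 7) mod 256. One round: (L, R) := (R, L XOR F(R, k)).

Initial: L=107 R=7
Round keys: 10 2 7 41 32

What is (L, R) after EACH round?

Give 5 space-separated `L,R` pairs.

Answer: 7,38 38,84 84,117 117,144 144,114

Derivation:
Round 1 (k=10): L=7 R=38
Round 2 (k=2): L=38 R=84
Round 3 (k=7): L=84 R=117
Round 4 (k=41): L=117 R=144
Round 5 (k=32): L=144 R=114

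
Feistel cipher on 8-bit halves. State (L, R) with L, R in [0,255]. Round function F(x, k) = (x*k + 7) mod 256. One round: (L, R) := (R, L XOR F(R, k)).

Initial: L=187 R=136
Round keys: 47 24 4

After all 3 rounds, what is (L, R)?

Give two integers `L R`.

Answer: 239 135

Derivation:
Round 1 (k=47): L=136 R=68
Round 2 (k=24): L=68 R=239
Round 3 (k=4): L=239 R=135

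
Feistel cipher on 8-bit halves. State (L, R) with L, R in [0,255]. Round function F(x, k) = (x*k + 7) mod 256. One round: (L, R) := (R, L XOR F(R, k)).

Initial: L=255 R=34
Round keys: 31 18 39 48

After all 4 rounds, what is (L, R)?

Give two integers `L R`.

Answer: 172 62

Derivation:
Round 1 (k=31): L=34 R=218
Round 2 (k=18): L=218 R=121
Round 3 (k=39): L=121 R=172
Round 4 (k=48): L=172 R=62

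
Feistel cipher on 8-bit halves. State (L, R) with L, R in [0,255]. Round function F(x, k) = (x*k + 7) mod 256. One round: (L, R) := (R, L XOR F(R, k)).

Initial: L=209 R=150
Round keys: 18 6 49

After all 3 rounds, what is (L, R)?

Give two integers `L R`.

Answer: 5 190

Derivation:
Round 1 (k=18): L=150 R=66
Round 2 (k=6): L=66 R=5
Round 3 (k=49): L=5 R=190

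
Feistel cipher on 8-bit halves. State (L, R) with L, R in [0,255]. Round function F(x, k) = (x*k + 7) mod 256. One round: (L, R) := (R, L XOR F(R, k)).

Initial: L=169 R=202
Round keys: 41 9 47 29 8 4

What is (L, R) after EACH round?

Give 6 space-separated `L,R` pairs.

Round 1 (k=41): L=202 R=200
Round 2 (k=9): L=200 R=197
Round 3 (k=47): L=197 R=250
Round 4 (k=29): L=250 R=156
Round 5 (k=8): L=156 R=29
Round 6 (k=4): L=29 R=231

Answer: 202,200 200,197 197,250 250,156 156,29 29,231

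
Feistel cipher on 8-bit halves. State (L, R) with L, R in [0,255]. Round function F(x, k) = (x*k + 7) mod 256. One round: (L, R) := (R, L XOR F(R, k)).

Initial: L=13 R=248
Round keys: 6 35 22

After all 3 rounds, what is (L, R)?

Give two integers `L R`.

Answer: 45 63

Derivation:
Round 1 (k=6): L=248 R=218
Round 2 (k=35): L=218 R=45
Round 3 (k=22): L=45 R=63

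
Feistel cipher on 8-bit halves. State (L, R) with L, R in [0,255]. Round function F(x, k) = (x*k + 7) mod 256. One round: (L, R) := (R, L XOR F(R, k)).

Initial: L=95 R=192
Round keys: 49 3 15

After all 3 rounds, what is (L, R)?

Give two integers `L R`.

Round 1 (k=49): L=192 R=152
Round 2 (k=3): L=152 R=15
Round 3 (k=15): L=15 R=112

Answer: 15 112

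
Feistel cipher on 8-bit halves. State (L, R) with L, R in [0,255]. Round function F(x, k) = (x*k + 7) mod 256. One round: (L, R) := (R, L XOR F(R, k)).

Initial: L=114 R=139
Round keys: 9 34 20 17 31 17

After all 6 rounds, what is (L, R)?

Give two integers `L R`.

Answer: 130 51

Derivation:
Round 1 (k=9): L=139 R=152
Round 2 (k=34): L=152 R=188
Round 3 (k=20): L=188 R=47
Round 4 (k=17): L=47 R=154
Round 5 (k=31): L=154 R=130
Round 6 (k=17): L=130 R=51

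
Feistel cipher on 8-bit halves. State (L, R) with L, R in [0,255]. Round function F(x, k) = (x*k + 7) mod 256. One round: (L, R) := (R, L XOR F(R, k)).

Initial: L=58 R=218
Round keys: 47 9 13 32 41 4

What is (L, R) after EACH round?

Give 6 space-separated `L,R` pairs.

Answer: 218,55 55,44 44,116 116,171 171,30 30,212

Derivation:
Round 1 (k=47): L=218 R=55
Round 2 (k=9): L=55 R=44
Round 3 (k=13): L=44 R=116
Round 4 (k=32): L=116 R=171
Round 5 (k=41): L=171 R=30
Round 6 (k=4): L=30 R=212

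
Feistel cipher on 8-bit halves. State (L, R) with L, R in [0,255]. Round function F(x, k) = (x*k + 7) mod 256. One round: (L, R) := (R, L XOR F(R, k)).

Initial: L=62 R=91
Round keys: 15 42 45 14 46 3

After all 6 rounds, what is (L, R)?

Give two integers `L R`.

Answer: 248 162

Derivation:
Round 1 (k=15): L=91 R=98
Round 2 (k=42): L=98 R=64
Round 3 (k=45): L=64 R=37
Round 4 (k=14): L=37 R=77
Round 5 (k=46): L=77 R=248
Round 6 (k=3): L=248 R=162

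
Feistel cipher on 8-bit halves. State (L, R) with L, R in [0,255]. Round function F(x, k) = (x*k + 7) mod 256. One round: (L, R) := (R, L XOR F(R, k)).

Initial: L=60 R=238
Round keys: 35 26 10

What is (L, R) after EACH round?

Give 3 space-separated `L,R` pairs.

Answer: 238,173 173,119 119,0

Derivation:
Round 1 (k=35): L=238 R=173
Round 2 (k=26): L=173 R=119
Round 3 (k=10): L=119 R=0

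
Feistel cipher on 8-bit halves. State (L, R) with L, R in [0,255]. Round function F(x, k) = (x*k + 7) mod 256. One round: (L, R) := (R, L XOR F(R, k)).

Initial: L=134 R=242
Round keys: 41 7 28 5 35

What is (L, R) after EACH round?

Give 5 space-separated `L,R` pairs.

Round 1 (k=41): L=242 R=79
Round 2 (k=7): L=79 R=194
Round 3 (k=28): L=194 R=112
Round 4 (k=5): L=112 R=245
Round 5 (k=35): L=245 R=246

Answer: 242,79 79,194 194,112 112,245 245,246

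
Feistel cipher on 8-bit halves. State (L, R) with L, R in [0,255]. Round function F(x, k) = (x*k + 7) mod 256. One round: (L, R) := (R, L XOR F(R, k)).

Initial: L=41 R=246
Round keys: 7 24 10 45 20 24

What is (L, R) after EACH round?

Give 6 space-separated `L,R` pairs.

Round 1 (k=7): L=246 R=232
Round 2 (k=24): L=232 R=49
Round 3 (k=10): L=49 R=25
Round 4 (k=45): L=25 R=93
Round 5 (k=20): L=93 R=82
Round 6 (k=24): L=82 R=234

Answer: 246,232 232,49 49,25 25,93 93,82 82,234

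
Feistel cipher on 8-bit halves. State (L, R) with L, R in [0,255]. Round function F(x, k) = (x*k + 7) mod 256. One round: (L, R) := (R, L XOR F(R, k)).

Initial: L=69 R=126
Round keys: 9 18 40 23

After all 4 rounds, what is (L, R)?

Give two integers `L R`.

Round 1 (k=9): L=126 R=48
Round 2 (k=18): L=48 R=25
Round 3 (k=40): L=25 R=223
Round 4 (k=23): L=223 R=9

Answer: 223 9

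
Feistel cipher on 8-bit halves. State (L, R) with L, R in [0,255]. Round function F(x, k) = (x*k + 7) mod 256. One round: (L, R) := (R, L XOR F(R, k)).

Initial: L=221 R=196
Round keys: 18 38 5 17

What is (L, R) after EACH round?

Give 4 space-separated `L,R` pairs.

Round 1 (k=18): L=196 R=18
Round 2 (k=38): L=18 R=119
Round 3 (k=5): L=119 R=72
Round 4 (k=17): L=72 R=184

Answer: 196,18 18,119 119,72 72,184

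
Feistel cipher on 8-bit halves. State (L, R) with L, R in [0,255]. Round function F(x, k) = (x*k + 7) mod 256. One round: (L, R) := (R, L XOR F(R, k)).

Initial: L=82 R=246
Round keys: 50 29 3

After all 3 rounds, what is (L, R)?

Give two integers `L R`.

Round 1 (k=50): L=246 R=65
Round 2 (k=29): L=65 R=146
Round 3 (k=3): L=146 R=252

Answer: 146 252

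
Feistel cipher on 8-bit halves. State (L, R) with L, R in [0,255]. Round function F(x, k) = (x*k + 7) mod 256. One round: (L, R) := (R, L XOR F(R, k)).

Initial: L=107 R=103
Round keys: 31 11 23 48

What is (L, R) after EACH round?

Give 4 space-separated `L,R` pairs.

Round 1 (k=31): L=103 R=235
Round 2 (k=11): L=235 R=71
Round 3 (k=23): L=71 R=131
Round 4 (k=48): L=131 R=208

Answer: 103,235 235,71 71,131 131,208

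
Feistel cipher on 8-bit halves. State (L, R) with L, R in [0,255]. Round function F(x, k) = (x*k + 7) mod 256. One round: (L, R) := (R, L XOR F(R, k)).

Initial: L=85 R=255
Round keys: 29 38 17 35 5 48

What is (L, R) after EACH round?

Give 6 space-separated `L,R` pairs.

Answer: 255,191 191,158 158,58 58,107 107,36 36,172

Derivation:
Round 1 (k=29): L=255 R=191
Round 2 (k=38): L=191 R=158
Round 3 (k=17): L=158 R=58
Round 4 (k=35): L=58 R=107
Round 5 (k=5): L=107 R=36
Round 6 (k=48): L=36 R=172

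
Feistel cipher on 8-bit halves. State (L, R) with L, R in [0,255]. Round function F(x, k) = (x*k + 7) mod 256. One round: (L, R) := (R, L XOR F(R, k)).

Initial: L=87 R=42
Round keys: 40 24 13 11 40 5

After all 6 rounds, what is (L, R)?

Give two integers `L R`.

Answer: 135 176

Derivation:
Round 1 (k=40): L=42 R=192
Round 2 (k=24): L=192 R=45
Round 3 (k=13): L=45 R=144
Round 4 (k=11): L=144 R=26
Round 5 (k=40): L=26 R=135
Round 6 (k=5): L=135 R=176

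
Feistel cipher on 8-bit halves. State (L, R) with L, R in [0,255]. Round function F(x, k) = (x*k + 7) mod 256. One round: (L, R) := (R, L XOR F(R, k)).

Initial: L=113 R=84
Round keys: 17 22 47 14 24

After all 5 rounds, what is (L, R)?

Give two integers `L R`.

Round 1 (k=17): L=84 R=234
Round 2 (k=22): L=234 R=119
Round 3 (k=47): L=119 R=10
Round 4 (k=14): L=10 R=228
Round 5 (k=24): L=228 R=109

Answer: 228 109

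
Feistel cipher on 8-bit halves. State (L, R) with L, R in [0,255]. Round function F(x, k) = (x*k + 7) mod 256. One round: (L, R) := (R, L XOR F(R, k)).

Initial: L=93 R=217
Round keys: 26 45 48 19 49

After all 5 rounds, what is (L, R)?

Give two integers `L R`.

Answer: 2 194

Derivation:
Round 1 (k=26): L=217 R=76
Round 2 (k=45): L=76 R=186
Round 3 (k=48): L=186 R=171
Round 4 (k=19): L=171 R=2
Round 5 (k=49): L=2 R=194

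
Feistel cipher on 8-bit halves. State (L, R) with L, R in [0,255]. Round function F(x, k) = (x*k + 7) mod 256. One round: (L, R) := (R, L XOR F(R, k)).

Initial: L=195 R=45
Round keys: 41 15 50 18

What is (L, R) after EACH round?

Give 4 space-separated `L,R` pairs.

Round 1 (k=41): L=45 R=255
Round 2 (k=15): L=255 R=213
Round 3 (k=50): L=213 R=94
Round 4 (k=18): L=94 R=118

Answer: 45,255 255,213 213,94 94,118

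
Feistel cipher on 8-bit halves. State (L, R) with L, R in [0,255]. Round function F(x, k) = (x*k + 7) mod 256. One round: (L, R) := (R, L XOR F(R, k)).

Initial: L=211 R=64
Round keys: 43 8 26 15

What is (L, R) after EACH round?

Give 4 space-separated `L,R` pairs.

Answer: 64,20 20,231 231,105 105,201

Derivation:
Round 1 (k=43): L=64 R=20
Round 2 (k=8): L=20 R=231
Round 3 (k=26): L=231 R=105
Round 4 (k=15): L=105 R=201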